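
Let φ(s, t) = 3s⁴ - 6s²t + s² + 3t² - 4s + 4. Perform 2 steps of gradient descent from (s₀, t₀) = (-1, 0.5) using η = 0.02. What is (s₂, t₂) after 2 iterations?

∇φ = (12s³ - 12st + 2s - 4, -6s² + 6t)
Step 1: at (-1, 0.5), ∇φ = (-12, -3) → (-1, 0.5) − 0.02·(-12, -3) = (-0.76, 0.56)
Step 2: at (-0.76, 0.56), ∇φ = (-5.680512, -0.1056) → (-0.76, 0.56) − 0.02·(-5.680512, -0.1056) = (-0.64638976, 0.562112)

(-0.64638976, 0.562112)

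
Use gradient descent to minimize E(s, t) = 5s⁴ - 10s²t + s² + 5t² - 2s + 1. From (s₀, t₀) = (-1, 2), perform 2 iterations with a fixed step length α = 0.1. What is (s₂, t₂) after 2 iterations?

(28.072, 6.76)

∇E = (20s³ - 20st + 2s - 2, -10s² + 10t)
(s₁, t₁) = (-1, 2) − 0.1·(16, 10) = (-2.6, 1)
(s₂, t₂) = (-2.6, 1) − 0.1·(-306.72, -57.6) = (28.072, 6.76)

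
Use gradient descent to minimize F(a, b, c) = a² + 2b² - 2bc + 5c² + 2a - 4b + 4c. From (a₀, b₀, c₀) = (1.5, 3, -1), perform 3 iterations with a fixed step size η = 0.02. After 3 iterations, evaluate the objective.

∇F = (2a + 2, 4b - 2c - 4, -2b + 10c + 4)
Step 1: at (1.5, 3, -1), ∇F = (5, 10, -12) → (1.5, 3, -1) − 0.02·(5, 10, -12) = (1.4, 2.8, -0.76)
Step 2: at (1.4, 2.8, -0.76), ∇F = (4.8, 8.72, -9.2) → (1.4, 2.8, -0.76) − 0.02·(4.8, 8.72, -9.2) = (1.304, 2.6256, -0.576)
Step 3: at (1.304, 2.6256, -0.576), ∇F = (4.608, 7.6544, -7.0112) → (1.304, 2.6256, -0.576) − 0.02·(4.608, 7.6544, -7.0112) = (1.21184, 2.472512, -0.435776)
F(1.21184, 2.472512, -0.435776) = 7.590141755392

7.590141755392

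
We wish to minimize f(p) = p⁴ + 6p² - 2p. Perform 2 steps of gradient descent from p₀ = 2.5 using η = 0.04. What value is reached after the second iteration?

f′(p) = 4p³ + 12p - 2
p₁ = 2.5 − 0.04·90.5 = -1.12
p₂ = -1.12 − 0.04·(-21.059712) = -0.27761152

-0.27761152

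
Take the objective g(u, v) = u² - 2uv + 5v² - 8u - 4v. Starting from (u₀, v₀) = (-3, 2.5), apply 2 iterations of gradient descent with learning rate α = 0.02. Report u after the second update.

-2.2768

∇g = (2u - 2v - 8, -2u + 10v - 4)
(u₁, v₁) = (-3, 2.5) − 0.02·(-19, 27) = (-2.62, 1.96)
(u₂, v₂) = (-2.62, 1.96) − 0.02·(-17.16, 20.84) = (-2.2768, 1.5432)
u = -2.2768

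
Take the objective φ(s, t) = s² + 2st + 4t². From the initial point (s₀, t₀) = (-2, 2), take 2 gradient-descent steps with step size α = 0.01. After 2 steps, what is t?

1.7696

∇φ = (2s + 2t, 2s + 8t)
Step 1: at (-2, 2), ∇φ = (0, 12) → (-2, 2) − 0.01·(0, 12) = (-2, 1.88)
Step 2: at (-2, 1.88), ∇φ = (-0.24, 11.04) → (-2, 1.88) − 0.01·(-0.24, 11.04) = (-1.9976, 1.7696)
t = 1.7696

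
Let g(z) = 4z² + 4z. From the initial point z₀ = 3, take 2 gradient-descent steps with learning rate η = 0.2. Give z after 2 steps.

0.76

g′(z) = 8z + 4
z₁ = 3 − 0.2·28 = -2.6
z₂ = -2.6 − 0.2·(-16.8) = 0.76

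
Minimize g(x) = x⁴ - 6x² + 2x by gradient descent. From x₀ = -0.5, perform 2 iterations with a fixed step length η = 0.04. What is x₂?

-1.18208

g′(x) = 4x³ - 12x + 2
x₁ = -0.5 − 0.04·7.5 = -0.8
x₂ = -0.8 − 0.04·9.552 = -1.18208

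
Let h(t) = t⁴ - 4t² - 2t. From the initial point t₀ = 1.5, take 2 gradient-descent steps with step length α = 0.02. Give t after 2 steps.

1.51616392

h′(t) = 4t³ - 8t - 2
t₁ = 1.5 − 0.02·(-0.5) = 1.51
t₂ = 1.51 − 0.02·(-0.308196) = 1.51616392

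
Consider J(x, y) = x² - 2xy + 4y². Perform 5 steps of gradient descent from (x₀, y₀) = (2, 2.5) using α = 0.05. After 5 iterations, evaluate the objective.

∇J = (2x - 2y, -2x + 8y)
Step 1: at (2, 2.5), ∇J = (-1, 16) → (2, 2.5) − 0.05·(-1, 16) = (2.05, 1.7)
Step 2: at (2.05, 1.7), ∇J = (0.7, 9.5) → (2.05, 1.7) − 0.05·(0.7, 9.5) = (2.015, 1.225)
Step 3: at (2.015, 1.225), ∇J = (1.58, 5.77) → (2.015, 1.225) − 0.05·(1.58, 5.77) = (1.936, 0.9365)
Step 4: at (1.936, 0.9365), ∇J = (1.999, 3.62) → (1.936, 0.9365) − 0.05·(1.999, 3.62) = (1.83605, 0.7555)
Step 5: at (1.83605, 0.7555), ∇J = (2.1611, 2.3719) → (1.83605, 0.7555) − 0.05·(2.1611, 2.3719) = (1.727995, 0.636905)
J(1.727995, 0.636905) = 2.407421325175

2.407421325175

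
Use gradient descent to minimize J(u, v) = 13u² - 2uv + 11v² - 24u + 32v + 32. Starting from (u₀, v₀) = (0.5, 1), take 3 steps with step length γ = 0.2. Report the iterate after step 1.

∇J = (26u - 2v - 24, -2u + 22v + 32)
(u₁, v₁) = (0.5, 1) − 0.2·(-13, 53) = (3.1, -9.6)

(3.1, -9.6)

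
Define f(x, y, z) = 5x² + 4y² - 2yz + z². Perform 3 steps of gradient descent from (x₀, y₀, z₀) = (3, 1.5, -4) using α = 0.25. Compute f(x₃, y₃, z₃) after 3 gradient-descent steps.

580.6875

∇f = (10x, 8y - 2z, -2y + 2z)
(x₁, y₁, z₁) = (3, 1.5, -4) − 0.25·(30, 20, -11) = (-4.5, -3.5, -1.25)
(x₂, y₂, z₂) = (-4.5, -3.5, -1.25) − 0.25·(-45, -25.5, 4.5) = (6.75, 2.875, -2.375)
(x₃, y₃, z₃) = (6.75, 2.875, -2.375) − 0.25·(67.5, 27.75, -10.5) = (-10.125, -4.0625, 0.25)
f(-10.125, -4.0625, 0.25) = 580.6875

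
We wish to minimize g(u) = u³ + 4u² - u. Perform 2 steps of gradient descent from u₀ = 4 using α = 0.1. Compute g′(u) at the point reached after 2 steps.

39.523147

g′(u) = 3u² + 8u - 1
u₁ = 4 − 0.1·79 = -3.9
u₂ = -3.9 − 0.1·13.43 = -5.243
g′(u) at (-5.243) = 39.523147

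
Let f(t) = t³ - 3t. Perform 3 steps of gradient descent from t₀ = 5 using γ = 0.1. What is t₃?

f′(t) = 3t² - 3
Step 1: f′(5) = 72; t₁ = 5 − 0.1·72 = -2.2
Step 2: f′(-2.2) = 11.52; t₂ = -2.2 − 0.1·11.52 = -3.352
Step 3: f′(-3.352) = 30.707712; t₃ = -3.352 − 0.1·30.707712 = -6.4227712

-6.4227712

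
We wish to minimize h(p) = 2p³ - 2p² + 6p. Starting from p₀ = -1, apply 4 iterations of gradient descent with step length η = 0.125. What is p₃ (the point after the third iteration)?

-126.75

h′(p) = 6p² - 4p + 6
p₁ = -1 − 0.125·16 = -3
p₂ = -3 − 0.125·72 = -12
p₃ = -12 − 0.125·918 = -126.75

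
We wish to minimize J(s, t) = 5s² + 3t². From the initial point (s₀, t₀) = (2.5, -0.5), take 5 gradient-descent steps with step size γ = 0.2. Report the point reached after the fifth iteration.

(-2.5, 0.00016)

∇J = (10s, 6t)
Step 1: at (2.5, -0.5), ∇J = (25, -3) → (2.5, -0.5) − 0.2·(25, -3) = (-2.5, 0.1)
Step 2: at (-2.5, 0.1), ∇J = (-25, 0.6) → (-2.5, 0.1) − 0.2·(-25, 0.6) = (2.5, -0.02)
Step 3: at (2.5, -0.02), ∇J = (25, -0.12) → (2.5, -0.02) − 0.2·(25, -0.12) = (-2.5, 0.004)
Step 4: at (-2.5, 0.004), ∇J = (-25, 0.024) → (-2.5, 0.004) − 0.2·(-25, 0.024) = (2.5, -0.0008)
Step 5: at (2.5, -0.0008), ∇J = (25, -0.0048) → (2.5, -0.0008) − 0.2·(25, -0.0048) = (-2.5, 0.00016)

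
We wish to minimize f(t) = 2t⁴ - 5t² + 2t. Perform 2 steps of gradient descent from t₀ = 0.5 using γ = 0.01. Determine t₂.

0.54075136

f′(t) = 8t³ - 10t + 2
t₁ = 0.5 − 0.01·(-2) = 0.52
t₂ = 0.52 − 0.01·(-2.075136) = 0.54075136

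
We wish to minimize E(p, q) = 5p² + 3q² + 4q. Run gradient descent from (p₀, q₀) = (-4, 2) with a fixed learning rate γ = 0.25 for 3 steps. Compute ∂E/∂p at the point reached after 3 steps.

∇E = (10p, 6q + 4)
Step 1: at (-4, 2), ∇E = (-40, 16) → (-4, 2) − 0.25·(-40, 16) = (6, -2)
Step 2: at (6, -2), ∇E = (60, -8) → (6, -2) − 0.25·(60, -8) = (-9, 0)
Step 3: at (-9, 0), ∇E = (-90, 4) → (-9, 0) − 0.25·(-90, 4) = (13.5, -1)
∂E/∂p at (13.5, -1) = 135

135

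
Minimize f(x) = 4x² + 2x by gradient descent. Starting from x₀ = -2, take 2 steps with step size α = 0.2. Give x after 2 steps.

-0.88

f′(x) = 8x + 2
Step 1: f′(-2) = -14; x₁ = -2 − 0.2·(-14) = 0.8
Step 2: f′(0.8) = 8.4; x₂ = 0.8 − 0.2·8.4 = -0.88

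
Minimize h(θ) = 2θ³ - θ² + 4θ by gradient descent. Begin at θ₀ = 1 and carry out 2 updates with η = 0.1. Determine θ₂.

-0.184

h′(θ) = 6θ² - 2θ + 4
θ₁ = 1 − 0.1·8 = 0.2
θ₂ = 0.2 − 0.1·3.84 = -0.184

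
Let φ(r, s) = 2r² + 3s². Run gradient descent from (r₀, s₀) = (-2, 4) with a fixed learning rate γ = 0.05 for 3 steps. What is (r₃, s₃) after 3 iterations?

∇φ = (4r, 6s)
(r₁, s₁) = (-2, 4) − 0.05·(-8, 24) = (-1.6, 2.8)
(r₂, s₂) = (-1.6, 2.8) − 0.05·(-6.4, 16.8) = (-1.28, 1.96)
(r₃, s₃) = (-1.28, 1.96) − 0.05·(-5.12, 11.76) = (-1.024, 1.372)

(-1.024, 1.372)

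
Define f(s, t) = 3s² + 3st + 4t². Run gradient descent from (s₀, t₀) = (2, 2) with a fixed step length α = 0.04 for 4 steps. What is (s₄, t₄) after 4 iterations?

(0.3912704, 0.14501888)

∇f = (6s + 3t, 3s + 8t)
Step 1: at (2, 2), ∇f = (18, 22) → (2, 2) − 0.04·(18, 22) = (1.28, 1.12)
Step 2: at (1.28, 1.12), ∇f = (11.04, 12.8) → (1.28, 1.12) − 0.04·(11.04, 12.8) = (0.8384, 0.608)
Step 3: at (0.8384, 0.608), ∇f = (6.8544, 7.3792) → (0.8384, 0.608) − 0.04·(6.8544, 7.3792) = (0.564224, 0.312832)
Step 4: at (0.564224, 0.312832), ∇f = (4.32384, 4.195328) → (0.564224, 0.312832) − 0.04·(4.32384, 4.195328) = (0.3912704, 0.14501888)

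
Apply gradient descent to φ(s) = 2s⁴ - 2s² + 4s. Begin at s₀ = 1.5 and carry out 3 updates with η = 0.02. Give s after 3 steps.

φ′(s) = 8s³ - 4s + 4
Step 1: φ′(1.5) = 25; s₁ = 1.5 − 0.02·25 = 1
Step 2: φ′(1) = 8; s₂ = 1 − 0.02·8 = 0.84
Step 3: φ′(0.84) = 5.381632; s₃ = 0.84 − 0.02·5.381632 = 0.73236736

0.73236736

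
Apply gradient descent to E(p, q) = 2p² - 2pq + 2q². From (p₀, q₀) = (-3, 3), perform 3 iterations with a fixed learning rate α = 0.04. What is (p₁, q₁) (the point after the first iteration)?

(-2.28, 2.28)

∇E = (4p - 2q, -2p + 4q)
Step 1: at (-3, 3), ∇E = (-18, 18) → (-3, 3) − 0.04·(-18, 18) = (-2.28, 2.28)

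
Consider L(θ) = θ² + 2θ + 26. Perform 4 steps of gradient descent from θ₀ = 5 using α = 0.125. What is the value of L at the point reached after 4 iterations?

L′(θ) = 2θ + 2
θ₁ = 5 − 0.125·12 = 3.5
θ₂ = 3.5 − 0.125·9 = 2.375
θ₃ = 2.375 − 0.125·6.75 = 1.53125
θ₄ = 1.53125 − 0.125·5.0625 = 0.8984375
L(0.8984375) = 28.60406494140625

28.60406494140625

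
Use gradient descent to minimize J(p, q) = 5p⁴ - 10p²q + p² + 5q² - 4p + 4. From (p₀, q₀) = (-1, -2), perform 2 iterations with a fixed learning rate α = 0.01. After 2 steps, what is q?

-1.51844

∇J = (20p³ - 20pq + 2p - 4, -10p² + 10q)
Step 1: at (-1, -2), ∇J = (-66, -30) → (-1, -2) − 0.01·(-66, -30) = (-0.34, -1.7)
Step 2: at (-0.34, -1.7), ∇J = (-17.02608, -18.156) → (-0.34, -1.7) − 0.01·(-17.02608, -18.156) = (-0.1697392, -1.51844)
q = -1.51844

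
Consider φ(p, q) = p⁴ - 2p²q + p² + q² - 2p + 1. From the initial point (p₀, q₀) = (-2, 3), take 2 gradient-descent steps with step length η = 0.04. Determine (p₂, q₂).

∇φ = (4p³ - 4pq + 2p - 2, -2p² + 2q)
Step 1: at (-2, 3), ∇φ = (-14, -2) → (-2, 3) − 0.04·(-14, -2) = (-1.44, 3.08)
Step 2: at (-1.44, 3.08), ∇φ = (0.916864, 2.0128) → (-1.44, 3.08) − 0.04·(0.916864, 2.0128) = (-1.47667456, 2.999488)

(-1.47667456, 2.999488)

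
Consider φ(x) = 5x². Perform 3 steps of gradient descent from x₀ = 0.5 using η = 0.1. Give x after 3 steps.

0

φ′(x) = 10x
x₁ = 0.5 − 0.1·5 = 0
x₂ = 0 − 0.1·0 = 0
x₃ = 0 − 0.1·0 = 0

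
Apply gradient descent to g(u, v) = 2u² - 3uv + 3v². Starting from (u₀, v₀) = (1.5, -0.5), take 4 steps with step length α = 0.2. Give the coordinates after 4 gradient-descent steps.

∇g = (4u - 3v, -3u + 6v)
Step 1: at (1.5, -0.5), ∇g = (7.5, -7.5) → (1.5, -0.5) − 0.2·(7.5, -7.5) = (0, 1)
Step 2: at (0, 1), ∇g = (-3, 6) → (0, 1) − 0.2·(-3, 6) = (0.6, -0.2)
Step 3: at (0.6, -0.2), ∇g = (3, -3) → (0.6, -0.2) − 0.2·(3, -3) = (0, 0.4)
Step 4: at (0, 0.4), ∇g = (-1.2, 2.4) → (0, 0.4) − 0.2·(-1.2, 2.4) = (0.24, -0.08)

(0.24, -0.08)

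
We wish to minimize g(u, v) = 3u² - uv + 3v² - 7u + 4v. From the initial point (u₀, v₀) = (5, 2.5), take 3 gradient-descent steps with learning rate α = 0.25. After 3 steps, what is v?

∇g = (6u - v - 7, -u + 6v + 4)
Step 1: at (5, 2.5), ∇g = (20.5, 14) → (5, 2.5) − 0.25·(20.5, 14) = (-0.125, -1)
Step 2: at (-0.125, -1), ∇g = (-6.75, -1.875) → (-0.125, -1) − 0.25·(-6.75, -1.875) = (1.5625, -0.53125)
Step 3: at (1.5625, -0.53125), ∇g = (2.90625, -0.75) → (1.5625, -0.53125) − 0.25·(2.90625, -0.75) = (0.8359375, -0.34375)
v = -0.34375

-0.34375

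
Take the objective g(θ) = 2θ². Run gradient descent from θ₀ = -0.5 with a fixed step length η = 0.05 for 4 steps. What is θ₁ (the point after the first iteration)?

g′(θ) = 4θ
Step 1: g′(-0.5) = -2; θ₁ = -0.5 − 0.05·(-2) = -0.4

-0.4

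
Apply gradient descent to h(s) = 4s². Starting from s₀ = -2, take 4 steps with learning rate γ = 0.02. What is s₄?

h′(s) = 8s
s₁ = -2 − 0.02·(-16) = -1.68
s₂ = -1.68 − 0.02·(-13.44) = -1.4112
s₃ = -1.4112 − 0.02·(-11.2896) = -1.185408
s₄ = -1.185408 − 0.02·(-9.483264) = -0.99574272

-0.99574272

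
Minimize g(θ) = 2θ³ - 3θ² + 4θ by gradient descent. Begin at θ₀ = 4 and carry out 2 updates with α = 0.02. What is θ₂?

1.959552

g′(θ) = 6θ² - 6θ + 4
Step 1: g′(4) = 76; θ₁ = 4 − 0.02·76 = 2.48
Step 2: g′(2.48) = 26.0224; θ₂ = 2.48 − 0.02·26.0224 = 1.959552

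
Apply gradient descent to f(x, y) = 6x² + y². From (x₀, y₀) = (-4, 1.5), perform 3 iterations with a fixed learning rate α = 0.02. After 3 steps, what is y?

∇f = (12x, 2y)
Step 1: at (-4, 1.5), ∇f = (-48, 3) → (-4, 1.5) − 0.02·(-48, 3) = (-3.04, 1.44)
Step 2: at (-3.04, 1.44), ∇f = (-36.48, 2.88) → (-3.04, 1.44) − 0.02·(-36.48, 2.88) = (-2.3104, 1.3824)
Step 3: at (-2.3104, 1.3824), ∇f = (-27.7248, 2.7648) → (-2.3104, 1.3824) − 0.02·(-27.7248, 2.7648) = (-1.755904, 1.327104)
y = 1.327104

1.327104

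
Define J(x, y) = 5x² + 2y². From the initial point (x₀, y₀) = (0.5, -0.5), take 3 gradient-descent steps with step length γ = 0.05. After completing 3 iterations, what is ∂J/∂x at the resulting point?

∇J = (10x, 4y)
(x₁, y₁) = (0.5, -0.5) − 0.05·(5, -2) = (0.25, -0.4)
(x₂, y₂) = (0.25, -0.4) − 0.05·(2.5, -1.6) = (0.125, -0.32)
(x₃, y₃) = (0.125, -0.32) − 0.05·(1.25, -1.28) = (0.0625, -0.256)
∂J/∂x at (0.0625, -0.256) = 0.625

0.625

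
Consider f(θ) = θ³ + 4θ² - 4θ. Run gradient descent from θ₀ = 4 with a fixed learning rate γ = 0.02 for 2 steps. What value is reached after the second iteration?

f′(θ) = 3θ² + 8θ - 4
θ₁ = 4 − 0.02·76 = 2.48
θ₂ = 2.48 − 0.02·34.2912 = 1.794176

1.794176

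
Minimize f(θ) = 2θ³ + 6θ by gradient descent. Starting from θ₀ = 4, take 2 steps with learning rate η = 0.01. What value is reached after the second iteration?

f′(θ) = 6θ² + 6
θ₁ = 4 − 0.01·102 = 2.98
θ₂ = 2.98 − 0.01·59.2824 = 2.387176

2.387176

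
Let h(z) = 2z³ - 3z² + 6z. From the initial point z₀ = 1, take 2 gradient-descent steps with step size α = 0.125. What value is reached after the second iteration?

-0.359375

h′(z) = 6z² - 6z + 6
Step 1: h′(1) = 6; z₁ = 1 − 0.125·6 = 0.25
Step 2: h′(0.25) = 4.875; z₂ = 0.25 − 0.125·4.875 = -0.359375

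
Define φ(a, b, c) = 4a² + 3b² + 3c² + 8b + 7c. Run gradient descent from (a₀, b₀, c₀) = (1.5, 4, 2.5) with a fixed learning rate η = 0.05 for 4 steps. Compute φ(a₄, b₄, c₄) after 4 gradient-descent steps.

-2.02106797

∇φ = (8a, 6b + 8, 6c + 7)
Step 1: at (1.5, 4, 2.5), ∇φ = (12, 32, 22) → (1.5, 4, 2.5) − 0.05·(12, 32, 22) = (0.9, 2.4, 1.4)
Step 2: at (0.9, 2.4, 1.4), ∇φ = (7.2, 22.4, 15.4) → (0.9, 2.4, 1.4) − 0.05·(7.2, 22.4, 15.4) = (0.54, 1.28, 0.63)
Step 3: at (0.54, 1.28, 0.63), ∇φ = (4.32, 15.68, 10.78) → (0.54, 1.28, 0.63) − 0.05·(4.32, 15.68, 10.78) = (0.324, 0.496, 0.091)
Step 4: at (0.324, 0.496, 0.091), ∇φ = (2.592, 10.976, 7.546) → (0.324, 0.496, 0.091) − 0.05·(2.592, 10.976, 7.546) = (0.1944, -0.0528, -0.2863)
φ(0.1944, -0.0528, -0.2863) = -2.02106797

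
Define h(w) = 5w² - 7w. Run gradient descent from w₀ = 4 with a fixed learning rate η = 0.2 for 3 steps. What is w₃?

-2.6

h′(w) = 10w - 7
w₁ = 4 − 0.2·33 = -2.6
w₂ = -2.6 − 0.2·(-33) = 4
w₃ = 4 − 0.2·33 = -2.6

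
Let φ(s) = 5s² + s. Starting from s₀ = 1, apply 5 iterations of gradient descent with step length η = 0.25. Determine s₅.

-8.453125

φ′(s) = 10s + 1
s₁ = 1 − 0.25·11 = -1.75
s₂ = -1.75 − 0.25·(-16.5) = 2.375
s₃ = 2.375 − 0.25·24.75 = -3.8125
s₄ = -3.8125 − 0.25·(-37.125) = 5.46875
s₅ = 5.46875 − 0.25·55.6875 = -8.453125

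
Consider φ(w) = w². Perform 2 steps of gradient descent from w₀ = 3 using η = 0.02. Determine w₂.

2.7648

φ′(w) = 2w
Step 1: φ′(3) = 6; w₁ = 3 − 0.02·6 = 2.88
Step 2: φ′(2.88) = 5.76; w₂ = 2.88 − 0.02·5.76 = 2.7648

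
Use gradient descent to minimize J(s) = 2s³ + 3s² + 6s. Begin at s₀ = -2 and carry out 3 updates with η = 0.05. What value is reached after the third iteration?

J′(s) = 6s² + 6s + 6
s₁ = -2 − 0.05·18 = -2.9
s₂ = -2.9 − 0.05·39.06 = -4.853
s₃ = -4.853 − 0.05·118.191654 = -10.7625827

-10.7625827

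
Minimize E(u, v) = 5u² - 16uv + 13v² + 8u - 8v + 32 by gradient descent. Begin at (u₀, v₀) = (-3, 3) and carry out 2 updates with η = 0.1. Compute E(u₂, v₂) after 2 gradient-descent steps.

∇E = (10u - 16v + 8, -16u + 26v - 8)
Step 1: at (-3, 3), ∇E = (-70, 118) → (-3, 3) − 0.1·(-70, 118) = (4, -8.8)
Step 2: at (4, -8.8), ∇E = (188.8, -300.8) → (4, -8.8) − 0.1·(188.8, -300.8) = (-14.88, 21.28)
E(-14.88, 21.28) = 11803.0336

11803.0336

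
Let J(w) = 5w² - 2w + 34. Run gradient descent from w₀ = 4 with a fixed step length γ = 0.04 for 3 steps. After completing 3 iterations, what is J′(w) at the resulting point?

8.208

J′(w) = 10w - 2
Step 1: J′(4) = 38; w₁ = 4 − 0.04·38 = 2.48
Step 2: J′(2.48) = 22.8; w₂ = 2.48 − 0.04·22.8 = 1.568
Step 3: J′(1.568) = 13.68; w₃ = 1.568 − 0.04·13.68 = 1.0208
J′(w) at (1.0208) = 8.208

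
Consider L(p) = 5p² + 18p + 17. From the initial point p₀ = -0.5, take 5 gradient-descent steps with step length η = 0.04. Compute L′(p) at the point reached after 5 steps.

1.01088

L′(p) = 10p + 18
Step 1: L′(-0.5) = 13; p₁ = -0.5 − 0.04·13 = -1.02
Step 2: L′(-1.02) = 7.8; p₂ = -1.02 − 0.04·7.8 = -1.332
Step 3: L′(-1.332) = 4.68; p₃ = -1.332 − 0.04·4.68 = -1.5192
Step 4: L′(-1.5192) = 2.808; p₄ = -1.5192 − 0.04·2.808 = -1.63152
Step 5: L′(-1.63152) = 1.6848; p₅ = -1.63152 − 0.04·1.6848 = -1.698912
L′(p) at (-1.698912) = 1.01088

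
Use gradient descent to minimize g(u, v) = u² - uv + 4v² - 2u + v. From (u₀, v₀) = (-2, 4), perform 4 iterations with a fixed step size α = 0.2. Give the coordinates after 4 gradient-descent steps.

∇g = (2u - v - 2, -u + 8v + 1)
(u₁, v₁) = (-2, 4) − 0.2·(-10, 35) = (0, -3)
(u₂, v₂) = (0, -3) − 0.2·(1, -23) = (-0.2, 1.6)
(u₃, v₃) = (-0.2, 1.6) − 0.2·(-4, 14) = (0.6, -1.2)
(u₄, v₄) = (0.6, -1.2) − 0.2·(0.4, -9.2) = (0.52, 0.64)

(0.52, 0.64)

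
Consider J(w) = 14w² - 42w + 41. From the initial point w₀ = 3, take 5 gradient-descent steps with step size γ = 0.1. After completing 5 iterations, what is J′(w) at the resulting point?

J′(w) = 28w - 42
Step 1: J′(3) = 42; w₁ = 3 − 0.1·42 = -1.2
Step 2: J′(-1.2) = -75.6; w₂ = -1.2 − 0.1·(-75.6) = 6.36
Step 3: J′(6.36) = 136.08; w₃ = 6.36 − 0.1·136.08 = -7.248
Step 4: J′(-7.248) = -244.944; w₄ = -7.248 − 0.1·(-244.944) = 17.2464
Step 5: J′(17.2464) = 440.8992; w₅ = 17.2464 − 0.1·440.8992 = -26.84352
J′(w) at (-26.84352) = -793.61856

-793.61856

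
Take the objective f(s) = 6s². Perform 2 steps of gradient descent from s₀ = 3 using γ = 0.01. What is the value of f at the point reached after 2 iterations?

f′(s) = 12s
Step 1: f′(3) = 36; s₁ = 3 − 0.01·36 = 2.64
Step 2: f′(2.64) = 31.68; s₂ = 2.64 − 0.01·31.68 = 2.3232
f(2.3232) = 32.38354944

32.38354944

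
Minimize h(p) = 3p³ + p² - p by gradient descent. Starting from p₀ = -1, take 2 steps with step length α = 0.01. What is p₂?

h′(p) = 9p² + 2p - 1
p₁ = -1 − 0.01·6 = -1.06
p₂ = -1.06 − 0.01·6.9924 = -1.129924

-1.129924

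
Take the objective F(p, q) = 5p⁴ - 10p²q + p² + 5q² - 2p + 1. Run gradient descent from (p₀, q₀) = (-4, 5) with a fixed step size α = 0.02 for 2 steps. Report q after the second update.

43.848

∇F = (20p³ - 20pq + 2p - 2, -10p² + 10q)
Step 1: at (-4, 5), ∇F = (-890, -110) → (-4, 5) − 0.02·(-890, -110) = (13.8, 7.2)
Step 2: at (13.8, 7.2), ∇F = (50599.84, -1832.4) → (13.8, 7.2) − 0.02·(50599.84, -1832.4) = (-998.1968, 43.848)
q = 43.848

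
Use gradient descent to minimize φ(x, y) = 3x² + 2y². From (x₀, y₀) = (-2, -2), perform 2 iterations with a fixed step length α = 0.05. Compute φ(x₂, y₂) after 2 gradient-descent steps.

∇φ = (6x, 4y)
Step 1: at (-2, -2), ∇φ = (-12, -8) → (-2, -2) − 0.05·(-12, -8) = (-1.4, -1.6)
Step 2: at (-1.4, -1.6), ∇φ = (-8.4, -6.4) → (-1.4, -1.6) − 0.05·(-8.4, -6.4) = (-0.98, -1.28)
φ(-0.98, -1.28) = 6.158

6.158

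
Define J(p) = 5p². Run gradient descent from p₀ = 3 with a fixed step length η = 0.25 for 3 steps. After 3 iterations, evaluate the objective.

J′(p) = 10p
p₁ = 3 − 0.25·30 = -4.5
p₂ = -4.5 − 0.25·(-45) = 6.75
p₃ = 6.75 − 0.25·67.5 = -10.125
J(-10.125) = 512.578125

512.578125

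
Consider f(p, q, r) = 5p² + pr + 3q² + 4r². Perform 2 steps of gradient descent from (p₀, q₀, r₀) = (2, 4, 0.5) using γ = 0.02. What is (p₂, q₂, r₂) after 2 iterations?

∇f = (10p + r, 6q, p + 8r)
Step 1: at (2, 4, 0.5), ∇f = (20.5, 24, 6) → (2, 4, 0.5) − 0.02·(20.5, 24, 6) = (1.59, 3.52, 0.38)
Step 2: at (1.59, 3.52, 0.38), ∇f = (16.28, 21.12, 4.63) → (1.59, 3.52, 0.38) − 0.02·(16.28, 21.12, 4.63) = (1.2644, 3.0976, 0.2874)

(1.2644, 3.0976, 0.2874)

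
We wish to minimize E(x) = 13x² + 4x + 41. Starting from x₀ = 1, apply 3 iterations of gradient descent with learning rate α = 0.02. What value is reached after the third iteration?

E′(x) = 26x + 4
Step 1: E′(1) = 30; x₁ = 1 − 0.02·30 = 0.4
Step 2: E′(0.4) = 14.4; x₂ = 0.4 − 0.02·14.4 = 0.112
Step 3: E′(0.112) = 6.912; x₃ = 0.112 − 0.02·6.912 = -0.02624

-0.02624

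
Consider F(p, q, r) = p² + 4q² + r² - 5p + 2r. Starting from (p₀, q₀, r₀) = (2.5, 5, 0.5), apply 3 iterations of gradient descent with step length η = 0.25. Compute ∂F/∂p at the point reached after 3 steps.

∇F = (2p - 5, 8q, 2r + 2)
Step 1: at (2.5, 5, 0.5), ∇F = (0, 40, 3) → (2.5, 5, 0.5) − 0.25·(0, 40, 3) = (2.5, -5, -0.25)
Step 2: at (2.5, -5, -0.25), ∇F = (0, -40, 1.5) → (2.5, -5, -0.25) − 0.25·(0, -40, 1.5) = (2.5, 5, -0.625)
Step 3: at (2.5, 5, -0.625), ∇F = (0, 40, 0.75) → (2.5, 5, -0.625) − 0.25·(0, 40, 0.75) = (2.5, -5, -0.8125)
∂F/∂p at (2.5, -5, -0.8125) = 0

0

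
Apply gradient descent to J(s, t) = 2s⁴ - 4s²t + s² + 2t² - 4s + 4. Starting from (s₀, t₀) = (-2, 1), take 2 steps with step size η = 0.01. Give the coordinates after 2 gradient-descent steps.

(-1.26134528, 1.158144)

∇J = (8s³ - 8st + 2s - 4, -4s² + 4t)
(s₁, t₁) = (-2, 1) − 0.01·(-56, -12) = (-1.44, 1.12)
(s₂, t₂) = (-1.44, 1.12) − 0.01·(-17.865472, -3.8144) = (-1.26134528, 1.158144)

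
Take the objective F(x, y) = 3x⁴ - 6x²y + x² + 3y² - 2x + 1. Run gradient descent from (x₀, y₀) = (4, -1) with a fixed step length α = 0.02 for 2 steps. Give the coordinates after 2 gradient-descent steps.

(447.02492416, 19.485632)

∇F = (12x³ - 12xy + 2x - 2, -6x² + 6y)
Step 1: at (4, -1), ∇F = (822, -102) → (4, -1) − 0.02·(822, -102) = (-12.44, 1.04)
Step 2: at (-12.44, 1.04), ∇F = (-22973.246208, -922.2816) → (-12.44, 1.04) − 0.02·(-22973.246208, -922.2816) = (447.02492416, 19.485632)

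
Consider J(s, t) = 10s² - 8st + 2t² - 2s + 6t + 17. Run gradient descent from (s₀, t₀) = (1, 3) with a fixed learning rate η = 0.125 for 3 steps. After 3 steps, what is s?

3.0625

∇J = (20s - 8t - 2, -8s + 4t + 6)
Step 1: at (1, 3), ∇J = (-6, 10) → (1, 3) − 0.125·(-6, 10) = (1.75, 1.75)
Step 2: at (1.75, 1.75), ∇J = (19, -1) → (1.75, 1.75) − 0.125·(19, -1) = (-0.625, 1.875)
Step 3: at (-0.625, 1.875), ∇J = (-29.5, 18.5) → (-0.625, 1.875) − 0.125·(-29.5, 18.5) = (3.0625, -0.4375)
s = 3.0625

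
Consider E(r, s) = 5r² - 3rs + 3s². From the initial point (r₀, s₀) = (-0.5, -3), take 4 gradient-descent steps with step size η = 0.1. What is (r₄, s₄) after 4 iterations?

(-0.13365, -0.2511)

∇E = (10r - 3s, -3r + 6s)
(r₁, s₁) = (-0.5, -3) − 0.1·(4, -16.5) = (-0.9, -1.35)
(r₂, s₂) = (-0.9, -1.35) − 0.1·(-4.95, -5.4) = (-0.405, -0.81)
(r₃, s₃) = (-0.405, -0.81) − 0.1·(-1.62, -3.645) = (-0.243, -0.4455)
(r₄, s₄) = (-0.243, -0.4455) − 0.1·(-1.0935, -1.944) = (-0.13365, -0.2511)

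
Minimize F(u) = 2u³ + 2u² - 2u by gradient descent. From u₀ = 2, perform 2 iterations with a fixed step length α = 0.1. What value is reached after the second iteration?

-1

F′(u) = 6u² + 4u - 2
Step 1: F′(2) = 30; u₁ = 2 − 0.1·30 = -1
Step 2: F′(-1) = 0; u₂ = -1 − 0.1·0 = -1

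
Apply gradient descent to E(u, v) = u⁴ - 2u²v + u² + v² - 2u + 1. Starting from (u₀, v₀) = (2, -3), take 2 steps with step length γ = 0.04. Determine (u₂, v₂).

∇E = (4u³ - 4uv + 2u - 2, -2u² + 2v)
Step 1: at (2, -3), ∇E = (58, -14) → (2, -3) − 0.04·(58, -14) = (-0.32, -2.44)
Step 2: at (-0.32, -2.44), ∇E = (-5.894272, -5.0848) → (-0.32, -2.44) − 0.04·(-5.894272, -5.0848) = (-0.08422912, -2.236608)

(-0.08422912, -2.236608)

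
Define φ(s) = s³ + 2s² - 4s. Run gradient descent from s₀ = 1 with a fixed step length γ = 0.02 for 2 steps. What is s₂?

0.891784

φ′(s) = 3s² + 4s - 4
s₁ = 1 − 0.02·3 = 0.94
s₂ = 0.94 − 0.02·2.4108 = 0.891784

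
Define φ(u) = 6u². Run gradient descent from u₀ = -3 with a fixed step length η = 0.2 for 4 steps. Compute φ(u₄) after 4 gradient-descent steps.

φ′(u) = 12u
u₁ = -3 − 0.2·(-36) = 4.2
u₂ = 4.2 − 0.2·50.4 = -5.88
u₃ = -5.88 − 0.2·(-70.56) = 8.232
u₄ = 8.232 − 0.2·98.784 = -11.5248
φ(-11.5248) = 796.92609024

796.92609024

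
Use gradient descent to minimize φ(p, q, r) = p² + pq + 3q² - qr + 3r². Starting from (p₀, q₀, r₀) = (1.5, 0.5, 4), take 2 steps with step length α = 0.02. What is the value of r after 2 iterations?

3.1162

∇φ = (2p + q, p + 6q - r, -q + 6r)
(p₁, q₁, r₁) = (1.5, 0.5, 4) − 0.02·(3.5, 0.5, 23.5) = (1.43, 0.49, 3.53)
(p₂, q₂, r₂) = (1.43, 0.49, 3.53) − 0.02·(3.35, 0.84, 20.69) = (1.363, 0.4732, 3.1162)
r = 3.1162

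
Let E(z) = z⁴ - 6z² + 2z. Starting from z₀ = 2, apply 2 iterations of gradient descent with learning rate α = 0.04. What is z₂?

1.63264

E′(z) = 4z³ - 12z + 2
z₁ = 2 − 0.04·10 = 1.6
z₂ = 1.6 − 0.04·(-0.816) = 1.63264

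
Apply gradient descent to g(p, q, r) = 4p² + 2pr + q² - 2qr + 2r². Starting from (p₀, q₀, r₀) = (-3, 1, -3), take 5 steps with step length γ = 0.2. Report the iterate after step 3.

∇g = (8p + 2r, 2q - 2r, 2p - 2q + 4r)
Step 1: at (-3, 1, -3), ∇g = (-30, 8, -20) → (-3, 1, -3) − 0.2·(-30, 8, -20) = (3, -0.6, 1)
Step 2: at (3, -0.6, 1), ∇g = (26, -3.2, 11.2) → (3, -0.6, 1) − 0.2·(26, -3.2, 11.2) = (-2.2, 0.04, -1.24)
Step 3: at (-2.2, 0.04, -1.24), ∇g = (-20.08, 2.56, -9.44) → (-2.2, 0.04, -1.24) − 0.2·(-20.08, 2.56, -9.44) = (1.816, -0.472, 0.648)

(1.816, -0.472, 0.648)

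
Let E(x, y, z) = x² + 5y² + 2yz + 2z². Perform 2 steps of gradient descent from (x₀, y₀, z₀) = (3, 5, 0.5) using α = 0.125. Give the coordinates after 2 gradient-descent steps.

(1.6875, 0.59375, -0.15625)

∇E = (2x, 10y + 2z, 2y + 4z)
(x₁, y₁, z₁) = (3, 5, 0.5) − 0.125·(6, 51, 12) = (2.25, -1.375, -1)
(x₂, y₂, z₂) = (2.25, -1.375, -1) − 0.125·(4.5, -15.75, -6.75) = (1.6875, 0.59375, -0.15625)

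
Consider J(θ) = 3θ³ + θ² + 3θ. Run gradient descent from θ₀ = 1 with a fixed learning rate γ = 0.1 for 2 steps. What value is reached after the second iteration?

J′(θ) = 9θ² + 2θ + 3
Step 1: J′(1) = 14; θ₁ = 1 − 0.1·14 = -0.4
Step 2: J′(-0.4) = 3.64; θ₂ = -0.4 − 0.1·3.64 = -0.764

-0.764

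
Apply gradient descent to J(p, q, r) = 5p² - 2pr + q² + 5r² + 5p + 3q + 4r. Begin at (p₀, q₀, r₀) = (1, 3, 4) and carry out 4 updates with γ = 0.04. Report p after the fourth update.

∇J = (10p - 2r + 5, 2q + 3, -2p + 10r + 4)
Step 1: at (1, 3, 4), ∇J = (7, 9, 42) → (1, 3, 4) − 0.04·(7, 9, 42) = (0.72, 2.64, 2.32)
Step 2: at (0.72, 2.64, 2.32), ∇J = (7.56, 8.28, 25.76) → (0.72, 2.64, 2.32) − 0.04·(7.56, 8.28, 25.76) = (0.4176, 2.3088, 1.2896)
Step 3: at (0.4176, 2.3088, 1.2896), ∇J = (6.5968, 7.6176, 16.0608) → (0.4176, 2.3088, 1.2896) − 0.04·(6.5968, 7.6176, 16.0608) = (0.153728, 2.004096, 0.647168)
Step 4: at (0.153728, 2.004096, 0.647168), ∇J = (5.242944, 7.008192, 10.164224) → (0.153728, 2.004096, 0.647168) − 0.04·(5.242944, 7.008192, 10.164224) = (-0.05598976, 1.72376832, 0.24059904)
p = -0.05598976

-0.05598976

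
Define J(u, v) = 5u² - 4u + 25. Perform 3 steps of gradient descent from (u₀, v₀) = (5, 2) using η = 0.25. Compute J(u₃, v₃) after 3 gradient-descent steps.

∇J = (10u - 4, 0)
(u₁, v₁) = (5, 2) − 0.25·(46, 0) = (-6.5, 2)
(u₂, v₂) = (-6.5, 2) − 0.25·(-69, 0) = (10.75, 2)
(u₃, v₃) = (10.75, 2) − 0.25·(103.5, 0) = (-15.125, 2)
J(-15.125, 2) = 1229.328125

1229.328125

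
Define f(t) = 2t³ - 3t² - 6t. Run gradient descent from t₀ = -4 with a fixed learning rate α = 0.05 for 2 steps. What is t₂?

-40.537

f′(t) = 6t² - 6t - 6
t₁ = -4 − 0.05·114 = -9.7
t₂ = -9.7 − 0.05·616.74 = -40.537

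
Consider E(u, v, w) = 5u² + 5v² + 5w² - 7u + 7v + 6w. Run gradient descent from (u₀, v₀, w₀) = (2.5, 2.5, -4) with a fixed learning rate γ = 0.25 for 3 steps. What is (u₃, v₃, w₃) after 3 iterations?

∇E = (10u - 7, 10v + 7, 10w + 6)
(u₁, v₁, w₁) = (2.5, 2.5, -4) − 0.25·(18, 32, -34) = (-2, -5.5, 4.5)
(u₂, v₂, w₂) = (-2, -5.5, 4.5) − 0.25·(-27, -48, 51) = (4.75, 6.5, -8.25)
(u₃, v₃, w₃) = (4.75, 6.5, -8.25) − 0.25·(40.5, 72, -76.5) = (-5.375, -11.5, 10.875)

(-5.375, -11.5, 10.875)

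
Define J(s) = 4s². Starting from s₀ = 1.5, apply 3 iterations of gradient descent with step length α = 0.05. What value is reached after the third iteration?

J′(s) = 8s
s₁ = 1.5 − 0.05·12 = 0.9
s₂ = 0.9 − 0.05·7.2 = 0.54
s₃ = 0.54 − 0.05·4.32 = 0.324

0.324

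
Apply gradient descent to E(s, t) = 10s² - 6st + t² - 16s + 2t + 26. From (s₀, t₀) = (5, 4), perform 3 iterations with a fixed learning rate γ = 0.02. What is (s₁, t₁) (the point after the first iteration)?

∇E = (20s - 6t - 16, -6s + 2t + 2)
Step 1: at (5, 4), ∇E = (60, -20) → (5, 4) − 0.02·(60, -20) = (3.8, 4.4)

(3.8, 4.4)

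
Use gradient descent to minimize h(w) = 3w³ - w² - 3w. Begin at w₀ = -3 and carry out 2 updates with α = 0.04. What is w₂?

h′(w) = 9w² - 2w - 3
w₁ = -3 − 0.04·84 = -6.36
w₂ = -6.36 − 0.04·373.7664 = -21.310656

-21.310656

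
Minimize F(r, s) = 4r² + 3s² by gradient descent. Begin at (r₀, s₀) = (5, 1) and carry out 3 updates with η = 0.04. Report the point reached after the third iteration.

∇F = (8r, 6s)
Step 1: at (5, 1), ∇F = (40, 6) → (5, 1) − 0.04·(40, 6) = (3.4, 0.76)
Step 2: at (3.4, 0.76), ∇F = (27.2, 4.56) → (3.4, 0.76) − 0.04·(27.2, 4.56) = (2.312, 0.5776)
Step 3: at (2.312, 0.5776), ∇F = (18.496, 3.4656) → (2.312, 0.5776) − 0.04·(18.496, 3.4656) = (1.57216, 0.438976)

(1.57216, 0.438976)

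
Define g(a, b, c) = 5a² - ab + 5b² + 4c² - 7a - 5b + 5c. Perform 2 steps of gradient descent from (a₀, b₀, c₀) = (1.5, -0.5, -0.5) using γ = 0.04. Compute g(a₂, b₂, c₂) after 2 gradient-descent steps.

-4.7040576

∇g = (10a - b - 7, -a + 10b - 5, 8c + 5)
(a₁, b₁, c₁) = (1.5, -0.5, -0.5) − 0.04·(8.5, -11.5, 1) = (1.16, -0.04, -0.54)
(a₂, b₂, c₂) = (1.16, -0.04, -0.54) − 0.04·(4.64, -6.56, 0.68) = (0.9744, 0.2224, -0.5672)
g(0.9744, 0.2224, -0.5672) = -4.7040576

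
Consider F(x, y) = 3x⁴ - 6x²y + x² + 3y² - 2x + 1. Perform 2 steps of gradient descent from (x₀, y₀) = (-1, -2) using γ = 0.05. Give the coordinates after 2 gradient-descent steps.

∇F = (12x³ - 12xy + 2x - 2, -6x² + 6y)
(x₁, y₁) = (-1, -2) − 0.05·(-40, -18) = (1, -1.1)
(x₂, y₂) = (1, -1.1) − 0.05·(25.2, -12.6) = (-0.26, -0.47)

(-0.26, -0.47)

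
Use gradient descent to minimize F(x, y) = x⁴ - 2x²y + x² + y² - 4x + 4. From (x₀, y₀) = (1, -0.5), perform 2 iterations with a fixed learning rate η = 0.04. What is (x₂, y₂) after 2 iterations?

∇F = (4x³ - 4xy + 2x - 4, -2x² + 2y)
(x₁, y₁) = (1, -0.5) − 0.04·(4, -3) = (0.84, -0.38)
(x₂, y₂) = (0.84, -0.38) − 0.04·(1.327616, -2.1712) = (0.78689536, -0.293152)

(0.78689536, -0.293152)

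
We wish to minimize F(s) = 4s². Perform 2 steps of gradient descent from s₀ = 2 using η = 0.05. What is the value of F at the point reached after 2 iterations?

2.0736

F′(s) = 8s
s₁ = 2 − 0.05·16 = 1.2
s₂ = 1.2 − 0.05·9.6 = 0.72
F(0.72) = 2.0736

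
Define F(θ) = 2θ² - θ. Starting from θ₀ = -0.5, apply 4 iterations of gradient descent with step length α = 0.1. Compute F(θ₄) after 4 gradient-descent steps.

F′(θ) = 4θ - 1
θ₁ = -0.5 − 0.1·(-3) = -0.2
θ₂ = -0.2 − 0.1·(-1.8) = -0.02
θ₃ = -0.02 − 0.1·(-1.08) = 0.088
θ₄ = 0.088 − 0.1·(-0.648) = 0.1528
F(0.1528) = -0.10610432

-0.10610432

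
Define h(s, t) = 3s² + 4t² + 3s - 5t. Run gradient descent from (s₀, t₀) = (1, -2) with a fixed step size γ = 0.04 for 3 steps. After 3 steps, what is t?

-0.200384

∇h = (6s + 3, 8t - 5)
Step 1: at (1, -2), ∇h = (9, -21) → (1, -2) − 0.04·(9, -21) = (0.64, -1.16)
Step 2: at (0.64, -1.16), ∇h = (6.84, -14.28) → (0.64, -1.16) − 0.04·(6.84, -14.28) = (0.3664, -0.5888)
Step 3: at (0.3664, -0.5888), ∇h = (5.1984, -9.7104) → (0.3664, -0.5888) − 0.04·(5.1984, -9.7104) = (0.158464, -0.200384)
t = -0.200384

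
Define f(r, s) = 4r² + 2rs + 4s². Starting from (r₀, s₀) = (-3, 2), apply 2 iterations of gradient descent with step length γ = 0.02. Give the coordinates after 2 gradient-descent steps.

∇f = (8r + 2s, 2r + 8s)
(r₁, s₁) = (-3, 2) − 0.02·(-20, 10) = (-2.6, 1.8)
(r₂, s₂) = (-2.6, 1.8) − 0.02·(-17.2, 9.2) = (-2.256, 1.616)

(-2.256, 1.616)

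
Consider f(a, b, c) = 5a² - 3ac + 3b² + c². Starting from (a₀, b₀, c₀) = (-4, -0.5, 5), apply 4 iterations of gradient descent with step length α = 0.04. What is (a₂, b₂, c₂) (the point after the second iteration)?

∇f = (10a - 3c, 6b, -3a + 2c)
Step 1: at (-4, -0.5, 5), ∇f = (-55, -3, 22) → (-4, -0.5, 5) − 0.04·(-55, -3, 22) = (-1.8, -0.38, 4.12)
Step 2: at (-1.8, -0.38, 4.12), ∇f = (-30.36, -2.28, 13.64) → (-1.8, -0.38, 4.12) − 0.04·(-30.36, -2.28, 13.64) = (-0.5856, -0.2888, 3.5744)

(-0.5856, -0.2888, 3.5744)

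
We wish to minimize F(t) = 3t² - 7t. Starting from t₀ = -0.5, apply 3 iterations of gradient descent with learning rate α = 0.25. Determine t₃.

F′(t) = 6t - 7
t₁ = -0.5 − 0.25·(-10) = 2
t₂ = 2 − 0.25·5 = 0.75
t₃ = 0.75 − 0.25·(-2.5) = 1.375

1.375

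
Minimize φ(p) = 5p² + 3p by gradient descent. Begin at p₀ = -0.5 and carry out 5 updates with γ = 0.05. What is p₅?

φ′(p) = 10p + 3
Step 1: φ′(-0.5) = -2; p₁ = -0.5 − 0.05·(-2) = -0.4
Step 2: φ′(-0.4) = -1; p₂ = -0.4 − 0.05·(-1) = -0.35
Step 3: φ′(-0.35) = -0.5; p₃ = -0.35 − 0.05·(-0.5) = -0.325
Step 4: φ′(-0.325) = -0.25; p₄ = -0.325 − 0.05·(-0.25) = -0.3125
Step 5: φ′(-0.3125) = -0.125; p₅ = -0.3125 − 0.05·(-0.125) = -0.30625

-0.30625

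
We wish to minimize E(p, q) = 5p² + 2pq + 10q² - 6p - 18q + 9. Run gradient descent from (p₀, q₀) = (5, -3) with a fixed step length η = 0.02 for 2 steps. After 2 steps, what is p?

∇E = (10p + 2q - 6, 2p + 20q - 18)
Step 1: at (5, -3), ∇E = (38, -68) → (5, -3) − 0.02·(38, -68) = (4.24, -1.64)
Step 2: at (4.24, -1.64), ∇E = (33.12, -42.32) → (4.24, -1.64) − 0.02·(33.12, -42.32) = (3.5776, -0.7936)
p = 3.5776

3.5776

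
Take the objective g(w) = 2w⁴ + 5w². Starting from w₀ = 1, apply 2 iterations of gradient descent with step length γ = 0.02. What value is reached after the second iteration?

g′(w) = 8w³ + 10w
Step 1: g′(1) = 18; w₁ = 1 − 0.02·18 = 0.64
Step 2: g′(0.64) = 8.497152; w₂ = 0.64 − 0.02·8.497152 = 0.47005696

0.47005696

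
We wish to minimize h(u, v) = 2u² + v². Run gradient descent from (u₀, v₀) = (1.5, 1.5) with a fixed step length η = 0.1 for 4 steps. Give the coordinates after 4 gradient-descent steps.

∇h = (4u, 2v)
Step 1: at (1.5, 1.5), ∇h = (6, 3) → (1.5, 1.5) − 0.1·(6, 3) = (0.9, 1.2)
Step 2: at (0.9, 1.2), ∇h = (3.6, 2.4) → (0.9, 1.2) − 0.1·(3.6, 2.4) = (0.54, 0.96)
Step 3: at (0.54, 0.96), ∇h = (2.16, 1.92) → (0.54, 0.96) − 0.1·(2.16, 1.92) = (0.324, 0.768)
Step 4: at (0.324, 0.768), ∇h = (1.296, 1.536) → (0.324, 0.768) − 0.1·(1.296, 1.536) = (0.1944, 0.6144)

(0.1944, 0.6144)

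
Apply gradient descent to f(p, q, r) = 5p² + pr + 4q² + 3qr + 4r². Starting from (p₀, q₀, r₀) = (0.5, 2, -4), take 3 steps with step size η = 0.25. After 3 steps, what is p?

2.25

∇f = (10p + r, 8q + 3r, p + 3q + 8r)
(p₁, q₁, r₁) = (0.5, 2, -4) − 0.25·(1, 4, -25.5) = (0.25, 1, 2.375)
(p₂, q₂, r₂) = (0.25, 1, 2.375) − 0.25·(4.875, 15.125, 22.25) = (-0.96875, -2.78125, -3.1875)
(p₃, q₃, r₃) = (-0.96875, -2.78125, -3.1875) − 0.25·(-12.875, -31.8125, -34.8125) = (2.25, 5.171875, 5.515625)
p = 2.25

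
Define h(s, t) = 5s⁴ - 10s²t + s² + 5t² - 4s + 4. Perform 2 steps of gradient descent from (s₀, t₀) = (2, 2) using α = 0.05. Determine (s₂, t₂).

(0.4, 3.5)

∇h = (20s³ - 20st + 2s - 4, -10s² + 10t)
(s₁, t₁) = (2, 2) − 0.05·(80, -20) = (-2, 3)
(s₂, t₂) = (-2, 3) − 0.05·(-48, -10) = (0.4, 3.5)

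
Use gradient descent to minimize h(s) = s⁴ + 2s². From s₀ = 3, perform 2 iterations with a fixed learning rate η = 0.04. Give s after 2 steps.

h′(s) = 4s³ + 4s
s₁ = 3 − 0.04·120 = -1.8
s₂ = -1.8 − 0.04·(-30.528) = -0.57888

-0.57888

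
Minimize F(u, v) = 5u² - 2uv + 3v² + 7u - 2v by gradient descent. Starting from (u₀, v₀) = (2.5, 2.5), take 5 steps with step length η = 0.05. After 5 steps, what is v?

∇F = (10u - 2v + 7, -2u + 6v - 2)
Step 1: at (2.5, 2.5), ∇F = (27, 8) → (2.5, 2.5) − 0.05·(27, 8) = (1.15, 2.1)
Step 2: at (1.15, 2.1), ∇F = (14.3, 8.3) → (1.15, 2.1) − 0.05·(14.3, 8.3) = (0.435, 1.685)
Step 3: at (0.435, 1.685), ∇F = (7.98, 7.24) → (0.435, 1.685) − 0.05·(7.98, 7.24) = (0.036, 1.323)
Step 4: at (0.036, 1.323), ∇F = (4.714, 5.866) → (0.036, 1.323) − 0.05·(4.714, 5.866) = (-0.1997, 1.0297)
Step 5: at (-0.1997, 1.0297), ∇F = (2.9436, 4.5776) → (-0.1997, 1.0297) − 0.05·(2.9436, 4.5776) = (-0.34688, 0.80082)
v = 0.80082

0.80082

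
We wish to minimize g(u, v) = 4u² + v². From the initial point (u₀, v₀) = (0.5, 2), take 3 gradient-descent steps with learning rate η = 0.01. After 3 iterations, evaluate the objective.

4.1497245248

∇g = (8u, 2v)
Step 1: at (0.5, 2), ∇g = (4, 4) → (0.5, 2) − 0.01·(4, 4) = (0.46, 1.96)
Step 2: at (0.46, 1.96), ∇g = (3.68, 3.92) → (0.46, 1.96) − 0.01·(3.68, 3.92) = (0.4232, 1.9208)
Step 3: at (0.4232, 1.9208), ∇g = (3.3856, 3.8416) → (0.4232, 1.9208) − 0.01·(3.3856, 3.8416) = (0.389344, 1.882384)
g(0.389344, 1.882384) = 4.1497245248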